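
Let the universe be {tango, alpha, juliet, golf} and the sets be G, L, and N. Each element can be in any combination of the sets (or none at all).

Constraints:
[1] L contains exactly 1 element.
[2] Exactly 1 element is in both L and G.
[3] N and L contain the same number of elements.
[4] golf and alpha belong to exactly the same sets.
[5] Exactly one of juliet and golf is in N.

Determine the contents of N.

N = {juliet}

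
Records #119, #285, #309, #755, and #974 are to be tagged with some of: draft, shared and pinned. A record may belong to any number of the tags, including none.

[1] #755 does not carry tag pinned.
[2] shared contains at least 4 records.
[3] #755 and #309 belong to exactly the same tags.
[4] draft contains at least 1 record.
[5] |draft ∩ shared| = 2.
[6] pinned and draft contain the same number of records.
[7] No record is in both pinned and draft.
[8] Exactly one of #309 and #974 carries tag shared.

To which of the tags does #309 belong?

#309: draft, shared

From (1): #755 ∉ pinned.
(3): #309 matches #755: #309 ∉ pinned.
Suppose #309 ∉ draft: no assignment then satisfies all the clues, so #309 ∈ draft.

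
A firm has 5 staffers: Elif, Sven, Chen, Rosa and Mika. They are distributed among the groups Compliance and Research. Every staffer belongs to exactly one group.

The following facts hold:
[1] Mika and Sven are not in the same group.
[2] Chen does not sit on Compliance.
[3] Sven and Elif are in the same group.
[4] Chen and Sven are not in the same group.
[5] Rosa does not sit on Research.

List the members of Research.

Research = {Chen, Mika}

From (2): Chen ∉ Compliance.
From (5): Rosa ∉ Research.
Only one group left: Chen ∈ Research.
Only one group left: Rosa ∈ Compliance.
(4): Sven ∉ Research.
Only one group left: Sven ∈ Compliance.
(1): Mika ∉ Compliance.
(3): Elif matches Sven: Elif ∈ Compliance.
Only one group left: Mika ∈ Research.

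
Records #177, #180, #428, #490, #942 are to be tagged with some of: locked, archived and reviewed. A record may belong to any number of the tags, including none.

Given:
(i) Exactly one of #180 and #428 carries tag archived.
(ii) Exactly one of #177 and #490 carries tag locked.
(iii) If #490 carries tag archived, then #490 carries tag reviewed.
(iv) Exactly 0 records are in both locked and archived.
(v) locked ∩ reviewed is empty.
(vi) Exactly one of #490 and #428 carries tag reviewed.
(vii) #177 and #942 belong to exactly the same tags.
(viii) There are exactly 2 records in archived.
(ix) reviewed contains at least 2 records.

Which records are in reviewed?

reviewed = {#180, #490}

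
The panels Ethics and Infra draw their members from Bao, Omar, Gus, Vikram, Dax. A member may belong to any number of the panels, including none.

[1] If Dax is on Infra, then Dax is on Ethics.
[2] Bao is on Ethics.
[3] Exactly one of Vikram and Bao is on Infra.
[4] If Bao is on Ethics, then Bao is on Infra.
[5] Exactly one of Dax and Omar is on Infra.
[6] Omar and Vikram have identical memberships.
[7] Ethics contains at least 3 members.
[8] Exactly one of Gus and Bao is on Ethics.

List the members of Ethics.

Ethics = {Bao, Dax, Omar, Vikram}

From (2): Bao ∈ Ethics.
(4): Bao ∈ Infra.
(8) (exactly one): Gus ∉ Ethics.
(3) (exactly one): Vikram ∉ Infra.
(6): Omar matches Vikram: Omar ∉ Infra.
(5) (exactly one): Dax ∈ Infra.
(1): Dax ∈ Ethics.
Suppose Omar ∉ Ethics: no assignment then satisfies all the clues, so Omar ∈ Ethics.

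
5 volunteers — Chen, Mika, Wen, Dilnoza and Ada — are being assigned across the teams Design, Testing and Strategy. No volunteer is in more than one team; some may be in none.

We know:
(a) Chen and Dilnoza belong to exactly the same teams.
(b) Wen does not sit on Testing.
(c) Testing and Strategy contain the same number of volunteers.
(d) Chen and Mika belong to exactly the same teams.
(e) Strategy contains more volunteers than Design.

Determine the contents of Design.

Design = {}

From (b): Wen ∉ Testing.
Suppose Chen ∈ Design: no assignment then satisfies all the clues, so Chen ∉ Design.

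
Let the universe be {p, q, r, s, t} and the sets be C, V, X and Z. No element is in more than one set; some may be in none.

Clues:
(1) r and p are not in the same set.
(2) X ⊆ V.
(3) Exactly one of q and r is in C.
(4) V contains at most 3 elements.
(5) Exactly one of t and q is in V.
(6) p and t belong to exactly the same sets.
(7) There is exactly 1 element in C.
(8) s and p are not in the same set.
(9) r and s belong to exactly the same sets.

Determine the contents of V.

V = {p, t}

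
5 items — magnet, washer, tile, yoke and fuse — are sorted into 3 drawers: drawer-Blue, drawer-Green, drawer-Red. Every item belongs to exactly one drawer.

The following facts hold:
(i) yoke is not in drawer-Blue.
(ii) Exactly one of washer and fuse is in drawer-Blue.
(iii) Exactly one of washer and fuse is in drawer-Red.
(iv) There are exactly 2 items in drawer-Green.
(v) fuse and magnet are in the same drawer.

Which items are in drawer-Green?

drawer-Green = {tile, yoke}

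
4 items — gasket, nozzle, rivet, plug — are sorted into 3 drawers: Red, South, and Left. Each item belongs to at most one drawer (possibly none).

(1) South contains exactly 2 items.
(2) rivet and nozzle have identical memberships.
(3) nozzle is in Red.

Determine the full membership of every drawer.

Red = {nozzle, rivet}; South = {gasket, plug}; Left = {}

From (3): nozzle ∈ Red.
(2): rivet matches nozzle: rivet ∈ Red.
(1): only 2 candidates remain for South, so all are in.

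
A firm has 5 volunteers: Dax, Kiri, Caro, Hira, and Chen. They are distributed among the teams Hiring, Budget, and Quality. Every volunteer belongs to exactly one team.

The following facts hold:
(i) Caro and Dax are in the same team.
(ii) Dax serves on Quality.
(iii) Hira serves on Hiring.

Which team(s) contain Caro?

Caro: Quality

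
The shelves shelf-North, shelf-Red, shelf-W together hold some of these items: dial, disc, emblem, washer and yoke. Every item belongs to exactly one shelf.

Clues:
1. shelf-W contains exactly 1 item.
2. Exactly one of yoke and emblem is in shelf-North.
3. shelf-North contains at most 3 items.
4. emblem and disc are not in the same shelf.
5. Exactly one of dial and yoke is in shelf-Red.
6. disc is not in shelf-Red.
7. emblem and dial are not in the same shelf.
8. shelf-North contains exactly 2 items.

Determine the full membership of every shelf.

shelf-North = {disc, yoke}; shelf-Red = {dial, washer}; shelf-W = {emblem}

From (6): disc ∉ shelf-Red.
Suppose dial ∈ shelf-North: no assignment then satisfies all the clues, so dial ∉ shelf-North.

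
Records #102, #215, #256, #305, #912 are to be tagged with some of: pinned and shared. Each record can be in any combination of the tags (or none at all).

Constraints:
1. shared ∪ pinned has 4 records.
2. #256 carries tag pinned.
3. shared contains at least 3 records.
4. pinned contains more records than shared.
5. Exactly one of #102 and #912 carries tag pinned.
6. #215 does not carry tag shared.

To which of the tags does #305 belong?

#305: pinned, shared

From (2): #256 ∈ pinned.
From (6): #215 ∉ shared.
Suppose #305 ∉ pinned: no assignment then satisfies all the clues, so #305 ∈ pinned.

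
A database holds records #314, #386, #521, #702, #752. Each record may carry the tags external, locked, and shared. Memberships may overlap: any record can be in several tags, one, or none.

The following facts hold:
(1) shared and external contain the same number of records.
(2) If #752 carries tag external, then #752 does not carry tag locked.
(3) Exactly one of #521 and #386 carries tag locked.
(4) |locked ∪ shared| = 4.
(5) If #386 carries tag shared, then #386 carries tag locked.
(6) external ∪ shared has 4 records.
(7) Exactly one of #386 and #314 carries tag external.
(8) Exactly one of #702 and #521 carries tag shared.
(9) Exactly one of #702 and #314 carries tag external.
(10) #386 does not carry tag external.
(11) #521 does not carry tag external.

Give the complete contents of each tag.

external = {#314, #752}; locked = {#314, #386, #702}; shared = {#386, #521}

From (10): #386 ∉ external.
From (11): #521 ∉ external.
(7) (exactly one): #314 ∈ external.
(9) (exactly one): #702 ∉ external.
Suppose #314 ∉ locked: no assignment then satisfies all the clues, so #314 ∈ locked.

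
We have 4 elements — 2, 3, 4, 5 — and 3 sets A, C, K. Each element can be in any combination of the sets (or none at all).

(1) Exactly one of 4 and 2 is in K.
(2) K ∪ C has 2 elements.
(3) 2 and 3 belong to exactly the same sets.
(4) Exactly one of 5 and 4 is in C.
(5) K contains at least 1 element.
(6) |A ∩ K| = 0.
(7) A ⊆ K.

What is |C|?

1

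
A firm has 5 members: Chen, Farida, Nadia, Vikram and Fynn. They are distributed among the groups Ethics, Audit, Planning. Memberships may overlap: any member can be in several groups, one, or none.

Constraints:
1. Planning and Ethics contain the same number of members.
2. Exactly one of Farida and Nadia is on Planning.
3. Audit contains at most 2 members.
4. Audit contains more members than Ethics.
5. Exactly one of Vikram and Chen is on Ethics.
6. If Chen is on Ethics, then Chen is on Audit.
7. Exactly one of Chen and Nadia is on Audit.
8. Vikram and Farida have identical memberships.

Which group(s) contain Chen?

Chen: Audit, Ethics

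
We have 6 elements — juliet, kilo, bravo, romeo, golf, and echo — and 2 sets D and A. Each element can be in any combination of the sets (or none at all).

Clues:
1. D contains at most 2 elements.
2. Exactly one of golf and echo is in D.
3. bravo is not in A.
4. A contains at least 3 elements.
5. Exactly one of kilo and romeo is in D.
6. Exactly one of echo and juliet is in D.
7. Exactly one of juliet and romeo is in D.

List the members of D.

D = {echo, romeo}

From (3): bravo ∉ A.
Suppose juliet ∈ D: no assignment then satisfies all the clues, so juliet ∉ D.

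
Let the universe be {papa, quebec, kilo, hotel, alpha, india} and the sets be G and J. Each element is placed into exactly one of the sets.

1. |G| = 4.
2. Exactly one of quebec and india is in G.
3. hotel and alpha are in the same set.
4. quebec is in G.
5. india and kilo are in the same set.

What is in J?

J = {india, kilo}

From (4): quebec ∈ G.
(2) (exactly one): india ∉ G.
(5): kilo matches india: kilo ∉ G.
Only one set left: kilo ∈ J.
Only one set left: india ∈ J.
(1): only 4 candidates remain for G, so all are in.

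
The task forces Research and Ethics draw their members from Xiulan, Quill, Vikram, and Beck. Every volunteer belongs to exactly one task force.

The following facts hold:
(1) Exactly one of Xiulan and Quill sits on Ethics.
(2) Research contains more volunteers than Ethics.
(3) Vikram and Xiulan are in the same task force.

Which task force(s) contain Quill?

Quill: Ethics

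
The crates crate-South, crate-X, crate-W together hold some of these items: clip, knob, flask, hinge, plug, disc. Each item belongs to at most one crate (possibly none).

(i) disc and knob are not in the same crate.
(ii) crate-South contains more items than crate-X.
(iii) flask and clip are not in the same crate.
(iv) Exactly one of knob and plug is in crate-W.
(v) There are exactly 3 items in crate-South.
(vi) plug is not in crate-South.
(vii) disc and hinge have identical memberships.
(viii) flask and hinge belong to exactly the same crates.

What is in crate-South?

From (vi): plug ∉ crate-South.
Suppose clip ∈ crate-South: no assignment then satisfies all the clues, so clip ∉ crate-South.

crate-South = {disc, flask, hinge}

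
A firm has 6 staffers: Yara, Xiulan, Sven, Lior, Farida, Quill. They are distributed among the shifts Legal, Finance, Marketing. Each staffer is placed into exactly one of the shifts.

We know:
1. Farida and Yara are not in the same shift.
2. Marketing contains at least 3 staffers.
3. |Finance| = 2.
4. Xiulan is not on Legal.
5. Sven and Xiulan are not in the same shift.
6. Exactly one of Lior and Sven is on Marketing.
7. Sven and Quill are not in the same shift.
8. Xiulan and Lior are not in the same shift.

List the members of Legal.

Legal = {Sven}

From (4): Xiulan ∉ Legal.
Suppose Yara ∈ Legal: no assignment then satisfies all the clues, so Yara ∉ Legal.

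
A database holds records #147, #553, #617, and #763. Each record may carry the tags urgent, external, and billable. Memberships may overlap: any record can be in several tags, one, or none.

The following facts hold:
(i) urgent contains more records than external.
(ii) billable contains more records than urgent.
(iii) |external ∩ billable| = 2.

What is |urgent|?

3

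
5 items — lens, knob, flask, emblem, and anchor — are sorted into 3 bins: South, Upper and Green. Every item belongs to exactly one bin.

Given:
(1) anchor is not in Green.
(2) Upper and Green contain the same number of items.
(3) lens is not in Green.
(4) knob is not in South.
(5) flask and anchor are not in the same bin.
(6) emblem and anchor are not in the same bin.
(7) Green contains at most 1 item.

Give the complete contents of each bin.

South = {emblem, flask, lens}; Upper = {anchor}; Green = {knob}

From (1): anchor ∉ Green.
From (3): lens ∉ Green.
From (4): knob ∉ South.
Suppose lens ∉ South: no assignment then satisfies all the clues, so lens ∈ South.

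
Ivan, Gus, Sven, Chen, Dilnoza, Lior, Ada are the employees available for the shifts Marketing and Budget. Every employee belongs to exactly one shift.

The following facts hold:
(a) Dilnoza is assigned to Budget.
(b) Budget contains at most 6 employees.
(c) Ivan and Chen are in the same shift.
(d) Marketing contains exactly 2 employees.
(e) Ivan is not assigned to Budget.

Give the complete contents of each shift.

Marketing = {Chen, Ivan}; Budget = {Ada, Dilnoza, Gus, Lior, Sven}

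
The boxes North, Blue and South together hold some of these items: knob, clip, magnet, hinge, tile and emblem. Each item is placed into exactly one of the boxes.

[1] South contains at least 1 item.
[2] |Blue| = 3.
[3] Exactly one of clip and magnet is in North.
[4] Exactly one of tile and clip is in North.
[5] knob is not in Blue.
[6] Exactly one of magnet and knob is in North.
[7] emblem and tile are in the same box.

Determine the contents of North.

North = {clip, knob}

From (5): knob ∉ Blue.
Suppose knob ∉ North: no assignment then satisfies all the clues, so knob ∈ North.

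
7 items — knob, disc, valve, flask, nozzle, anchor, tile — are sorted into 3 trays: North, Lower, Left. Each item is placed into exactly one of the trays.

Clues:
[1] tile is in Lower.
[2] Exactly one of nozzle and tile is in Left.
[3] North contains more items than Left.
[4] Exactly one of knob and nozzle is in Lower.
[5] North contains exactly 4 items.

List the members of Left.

From (1): tile ∈ Lower.
(2) (exactly one): nozzle ∈ Left.
(4) (exactly one): knob ∈ Lower.
(5): only 4 candidates remain for North, so all are in.

Left = {nozzle}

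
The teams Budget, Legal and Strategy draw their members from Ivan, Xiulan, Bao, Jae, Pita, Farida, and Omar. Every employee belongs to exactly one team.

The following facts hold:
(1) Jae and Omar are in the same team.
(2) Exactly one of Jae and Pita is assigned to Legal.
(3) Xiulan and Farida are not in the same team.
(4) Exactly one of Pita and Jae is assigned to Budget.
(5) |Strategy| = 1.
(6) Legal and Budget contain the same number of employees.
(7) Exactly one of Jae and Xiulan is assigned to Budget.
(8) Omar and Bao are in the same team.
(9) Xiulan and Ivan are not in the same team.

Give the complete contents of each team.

Budget = {Bao, Jae, Omar}; Legal = {Farida, Ivan, Pita}; Strategy = {Xiulan}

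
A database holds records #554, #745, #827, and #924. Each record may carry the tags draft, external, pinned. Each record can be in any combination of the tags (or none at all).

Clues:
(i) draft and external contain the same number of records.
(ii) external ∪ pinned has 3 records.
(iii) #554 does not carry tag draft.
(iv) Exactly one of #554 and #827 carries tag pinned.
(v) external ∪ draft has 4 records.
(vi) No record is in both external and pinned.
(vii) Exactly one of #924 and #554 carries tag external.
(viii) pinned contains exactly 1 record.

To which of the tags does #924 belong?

#924: draft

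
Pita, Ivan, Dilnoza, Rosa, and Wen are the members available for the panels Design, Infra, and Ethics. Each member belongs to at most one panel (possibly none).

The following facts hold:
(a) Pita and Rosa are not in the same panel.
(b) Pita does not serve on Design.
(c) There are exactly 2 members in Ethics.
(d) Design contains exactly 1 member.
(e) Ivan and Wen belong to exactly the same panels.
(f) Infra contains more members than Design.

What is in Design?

Design = {Rosa}

From (b): Pita ∉ Design.
Suppose Ivan ∈ Design: no assignment then satisfies all the clues, so Ivan ∉ Design.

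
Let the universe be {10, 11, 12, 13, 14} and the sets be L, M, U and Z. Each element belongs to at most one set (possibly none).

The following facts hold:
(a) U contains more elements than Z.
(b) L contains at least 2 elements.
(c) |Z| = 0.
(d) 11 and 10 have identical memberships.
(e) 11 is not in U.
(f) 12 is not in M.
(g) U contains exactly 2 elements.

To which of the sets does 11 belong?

From (e): 11 ∉ U.
From (f): 12 ∉ M.
(c): Z already has 0, so the rest are out.
(d): 10 matches 11: 10 ∉ U.
Suppose 11 ∉ L: no assignment then satisfies all the clues, so 11 ∈ L.

11: L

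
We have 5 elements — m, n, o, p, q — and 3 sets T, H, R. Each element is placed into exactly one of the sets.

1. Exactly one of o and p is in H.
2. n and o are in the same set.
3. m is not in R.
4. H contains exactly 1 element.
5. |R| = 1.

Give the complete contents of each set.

T = {m, n, o}; H = {p}; R = {q}

From (3): m ∉ R.
Suppose m ∉ T: no assignment then satisfies all the clues, so m ∈ T.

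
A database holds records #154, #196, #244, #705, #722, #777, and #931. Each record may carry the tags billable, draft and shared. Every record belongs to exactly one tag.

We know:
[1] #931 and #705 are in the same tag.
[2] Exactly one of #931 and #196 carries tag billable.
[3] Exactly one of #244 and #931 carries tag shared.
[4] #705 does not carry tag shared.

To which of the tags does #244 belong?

#244: shared

From (4): #705 ∉ shared.
(1): #931 matches #705: #931 ∉ shared.
(3) (exactly one): #244 ∈ shared.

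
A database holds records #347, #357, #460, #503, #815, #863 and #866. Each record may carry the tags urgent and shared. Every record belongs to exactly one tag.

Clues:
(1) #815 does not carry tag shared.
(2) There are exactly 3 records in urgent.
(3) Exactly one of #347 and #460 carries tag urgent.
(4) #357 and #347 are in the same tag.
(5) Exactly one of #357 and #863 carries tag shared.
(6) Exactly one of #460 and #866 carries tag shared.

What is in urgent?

urgent = {#460, #815, #863}

From (1): #815 ∉ shared.
Only one tag left: #815 ∈ urgent.
Suppose #347 ∈ urgent: no assignment then satisfies all the clues, so #347 ∉ urgent.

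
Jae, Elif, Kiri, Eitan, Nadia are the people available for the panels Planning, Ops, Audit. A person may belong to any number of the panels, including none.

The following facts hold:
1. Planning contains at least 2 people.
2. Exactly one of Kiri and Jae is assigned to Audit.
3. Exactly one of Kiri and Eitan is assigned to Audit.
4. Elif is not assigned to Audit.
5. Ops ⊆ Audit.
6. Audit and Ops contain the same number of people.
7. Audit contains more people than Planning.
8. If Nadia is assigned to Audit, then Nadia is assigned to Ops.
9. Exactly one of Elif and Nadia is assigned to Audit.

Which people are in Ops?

Ops = {Eitan, Jae, Nadia}

From (4): Elif ∉ Audit.
(5) contrapositive: Elif ∉ Ops.
(9) (exactly one): Nadia ∈ Audit.
(8): Nadia ∈ Ops.
Suppose Jae ∉ Ops: no assignment then satisfies all the clues, so Jae ∈ Ops.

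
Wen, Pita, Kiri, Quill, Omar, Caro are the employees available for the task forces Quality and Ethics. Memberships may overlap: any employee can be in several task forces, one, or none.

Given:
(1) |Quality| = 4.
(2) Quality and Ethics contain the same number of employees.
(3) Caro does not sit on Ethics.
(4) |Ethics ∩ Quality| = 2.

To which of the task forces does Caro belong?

Caro: Quality

From (3): Caro ∉ Ethics.
Suppose Caro ∉ Quality: no assignment then satisfies all the clues, so Caro ∈ Quality.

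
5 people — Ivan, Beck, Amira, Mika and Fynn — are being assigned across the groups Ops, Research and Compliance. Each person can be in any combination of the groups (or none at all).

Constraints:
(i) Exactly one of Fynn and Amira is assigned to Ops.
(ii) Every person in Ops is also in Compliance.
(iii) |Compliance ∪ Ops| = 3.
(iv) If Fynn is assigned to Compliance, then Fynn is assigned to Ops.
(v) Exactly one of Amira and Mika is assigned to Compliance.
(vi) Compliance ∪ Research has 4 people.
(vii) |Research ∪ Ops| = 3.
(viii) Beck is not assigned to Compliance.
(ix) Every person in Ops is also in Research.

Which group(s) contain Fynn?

Fynn: Compliance, Ops, Research

From (viii): Beck ∉ Compliance.
(ii) contrapositive: Beck ∉ Ops.
Suppose Fynn ∉ Ops: no assignment then satisfies all the clues, so Fynn ∈ Ops.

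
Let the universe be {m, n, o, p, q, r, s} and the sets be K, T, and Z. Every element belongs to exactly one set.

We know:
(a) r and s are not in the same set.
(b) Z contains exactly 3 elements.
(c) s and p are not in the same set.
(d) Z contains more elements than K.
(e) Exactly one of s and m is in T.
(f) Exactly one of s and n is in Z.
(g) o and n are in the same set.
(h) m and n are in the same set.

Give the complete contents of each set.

K = {p, r}; T = {q, s}; Z = {m, n, o}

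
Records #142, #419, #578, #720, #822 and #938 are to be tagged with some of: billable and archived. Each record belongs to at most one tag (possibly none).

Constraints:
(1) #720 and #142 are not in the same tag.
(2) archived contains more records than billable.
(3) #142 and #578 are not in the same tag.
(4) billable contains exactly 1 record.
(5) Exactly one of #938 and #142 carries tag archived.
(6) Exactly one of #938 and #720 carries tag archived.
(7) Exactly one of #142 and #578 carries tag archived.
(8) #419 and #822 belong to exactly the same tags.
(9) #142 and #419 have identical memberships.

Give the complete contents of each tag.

billable = {#720}; archived = {#578, #938}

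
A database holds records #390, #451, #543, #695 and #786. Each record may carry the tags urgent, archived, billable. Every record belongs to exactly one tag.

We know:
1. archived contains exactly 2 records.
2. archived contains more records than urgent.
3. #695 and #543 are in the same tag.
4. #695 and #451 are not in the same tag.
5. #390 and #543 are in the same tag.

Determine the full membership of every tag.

urgent = {}; archived = {#451, #786}; billable = {#390, #543, #695}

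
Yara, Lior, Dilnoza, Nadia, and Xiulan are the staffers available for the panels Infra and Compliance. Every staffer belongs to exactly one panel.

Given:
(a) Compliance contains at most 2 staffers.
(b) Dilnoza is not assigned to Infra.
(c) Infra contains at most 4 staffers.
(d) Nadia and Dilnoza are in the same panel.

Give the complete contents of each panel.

From (b): Dilnoza ∉ Infra.
(d): Nadia matches Dilnoza: Nadia ∉ Infra.
Only one panel left: Dilnoza ∈ Compliance.
Only one panel left: Nadia ∈ Compliance.
(a): Compliance already has 2, so the rest are out.
Only one panel left: Yara ∈ Infra.
Only one panel left: Lior ∈ Infra.
Only one panel left: Xiulan ∈ Infra.

Infra = {Lior, Xiulan, Yara}; Compliance = {Dilnoza, Nadia}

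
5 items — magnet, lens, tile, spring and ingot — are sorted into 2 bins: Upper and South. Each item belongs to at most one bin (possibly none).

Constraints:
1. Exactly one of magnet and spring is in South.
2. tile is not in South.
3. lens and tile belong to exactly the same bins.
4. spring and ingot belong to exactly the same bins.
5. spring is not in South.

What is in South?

From (2): tile ∉ South.
From (5): spring ∉ South.
(1) (exactly one): magnet ∈ South.
(3): lens matches tile: lens ∉ South.
(4): ingot matches spring: ingot ∉ South.

South = {magnet}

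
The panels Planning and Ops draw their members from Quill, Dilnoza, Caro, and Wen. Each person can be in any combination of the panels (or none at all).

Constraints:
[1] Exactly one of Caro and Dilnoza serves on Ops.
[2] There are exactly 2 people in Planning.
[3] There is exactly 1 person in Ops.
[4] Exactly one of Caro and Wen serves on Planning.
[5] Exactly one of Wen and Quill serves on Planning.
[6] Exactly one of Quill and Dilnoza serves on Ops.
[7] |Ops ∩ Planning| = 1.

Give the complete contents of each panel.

Planning = {Dilnoza, Wen}; Ops = {Dilnoza}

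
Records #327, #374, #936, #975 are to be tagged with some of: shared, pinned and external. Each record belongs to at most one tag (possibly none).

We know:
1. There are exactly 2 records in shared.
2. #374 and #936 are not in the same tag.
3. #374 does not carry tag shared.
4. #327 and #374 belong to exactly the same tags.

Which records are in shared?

shared = {#936, #975}

From (3): #374 ∉ shared.
(4): #327 matches #374: #327 ∉ shared.
(1): only 2 candidates remain for shared, so all are in.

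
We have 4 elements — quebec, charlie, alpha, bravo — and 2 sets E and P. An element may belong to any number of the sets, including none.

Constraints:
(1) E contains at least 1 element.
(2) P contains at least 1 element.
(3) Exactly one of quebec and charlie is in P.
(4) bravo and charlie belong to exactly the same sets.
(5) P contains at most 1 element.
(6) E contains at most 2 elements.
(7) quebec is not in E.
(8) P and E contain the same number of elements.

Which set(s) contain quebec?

quebec: P

From (7): quebec ∉ E.
Suppose quebec ∉ P: no assignment then satisfies all the clues, so quebec ∈ P.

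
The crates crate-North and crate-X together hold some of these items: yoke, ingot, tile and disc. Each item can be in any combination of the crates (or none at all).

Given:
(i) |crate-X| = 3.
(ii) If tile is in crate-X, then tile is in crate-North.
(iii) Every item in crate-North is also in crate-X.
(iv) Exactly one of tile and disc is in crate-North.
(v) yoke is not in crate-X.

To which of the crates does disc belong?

From (v): yoke ∉ crate-X.
(i): only 3 candidates remain for crate-X, so all are in.
(ii): tile ∈ crate-North.
(iii) contrapositive: yoke ∉ crate-North.
(iv) (exactly one): disc ∉ crate-North.

disc: crate-X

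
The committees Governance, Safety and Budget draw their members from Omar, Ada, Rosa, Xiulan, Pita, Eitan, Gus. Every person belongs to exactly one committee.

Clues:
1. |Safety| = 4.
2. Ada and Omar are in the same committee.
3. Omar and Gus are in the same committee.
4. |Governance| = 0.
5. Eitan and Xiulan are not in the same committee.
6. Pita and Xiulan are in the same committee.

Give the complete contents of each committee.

Governance = {}; Safety = {Ada, Eitan, Gus, Omar}; Budget = {Pita, Rosa, Xiulan}

(4): Governance already has 0, so the rest are out.
Suppose Omar ∉ Safety: no assignment then satisfies all the clues, so Omar ∈ Safety.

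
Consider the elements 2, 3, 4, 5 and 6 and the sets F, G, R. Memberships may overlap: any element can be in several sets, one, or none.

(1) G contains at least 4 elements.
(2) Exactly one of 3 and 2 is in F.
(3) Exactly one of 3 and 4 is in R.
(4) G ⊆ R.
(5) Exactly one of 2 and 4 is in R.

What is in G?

G = {2, 3, 5, 6}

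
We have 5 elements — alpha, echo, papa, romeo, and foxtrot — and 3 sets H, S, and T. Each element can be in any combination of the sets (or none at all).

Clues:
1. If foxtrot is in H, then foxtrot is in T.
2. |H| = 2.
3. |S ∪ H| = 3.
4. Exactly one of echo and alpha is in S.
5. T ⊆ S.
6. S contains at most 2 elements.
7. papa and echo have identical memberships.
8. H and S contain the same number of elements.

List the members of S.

S = {alpha, foxtrot}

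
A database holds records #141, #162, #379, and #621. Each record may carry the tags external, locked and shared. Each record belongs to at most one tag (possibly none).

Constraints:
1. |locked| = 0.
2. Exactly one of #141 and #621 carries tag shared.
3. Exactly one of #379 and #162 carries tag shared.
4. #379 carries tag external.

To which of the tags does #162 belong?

#162: shared

From (4): #379 ∈ external.
(1): locked already has 0, so the rest are out.
(3) (exactly one): #162 ∈ shared.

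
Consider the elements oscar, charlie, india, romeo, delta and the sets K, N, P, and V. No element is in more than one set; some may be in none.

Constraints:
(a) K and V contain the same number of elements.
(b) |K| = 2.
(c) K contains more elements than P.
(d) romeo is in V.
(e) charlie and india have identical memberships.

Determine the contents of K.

K = {charlie, india}

From (d): romeo ∈ V.
Suppose oscar ∈ K: no assignment then satisfies all the clues, so oscar ∉ K.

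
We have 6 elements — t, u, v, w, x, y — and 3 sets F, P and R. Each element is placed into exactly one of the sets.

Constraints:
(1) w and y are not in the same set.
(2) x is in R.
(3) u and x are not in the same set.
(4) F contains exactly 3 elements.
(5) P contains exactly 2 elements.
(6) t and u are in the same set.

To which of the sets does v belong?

v: P

From (2): x ∈ R.
(3): u ∉ R.
(6): t matches u: t ∉ R.
Suppose v ∈ F: no assignment then satisfies all the clues, so v ∉ F.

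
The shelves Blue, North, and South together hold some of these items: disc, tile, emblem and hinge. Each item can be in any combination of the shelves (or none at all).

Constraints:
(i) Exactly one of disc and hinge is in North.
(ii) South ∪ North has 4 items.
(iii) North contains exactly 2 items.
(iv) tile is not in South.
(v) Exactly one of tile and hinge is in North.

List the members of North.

From (iv): tile ∉ South.
Suppose disc ∉ North: no assignment then satisfies all the clues, so disc ∈ North.

North = {disc, tile}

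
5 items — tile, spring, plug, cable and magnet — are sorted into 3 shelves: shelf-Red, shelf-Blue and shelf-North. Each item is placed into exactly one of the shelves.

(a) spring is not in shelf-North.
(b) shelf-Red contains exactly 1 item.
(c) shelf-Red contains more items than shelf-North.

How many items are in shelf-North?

0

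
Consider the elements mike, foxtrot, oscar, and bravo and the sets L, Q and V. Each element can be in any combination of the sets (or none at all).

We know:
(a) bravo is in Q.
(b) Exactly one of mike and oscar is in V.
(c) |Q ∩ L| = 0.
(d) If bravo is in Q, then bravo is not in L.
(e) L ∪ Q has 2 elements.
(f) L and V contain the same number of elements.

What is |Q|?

1

From (a): bravo ∈ Q.
(d): bravo ∉ L.
Suppose mike ∈ Q: no assignment then satisfies all the clues, so mike ∉ Q.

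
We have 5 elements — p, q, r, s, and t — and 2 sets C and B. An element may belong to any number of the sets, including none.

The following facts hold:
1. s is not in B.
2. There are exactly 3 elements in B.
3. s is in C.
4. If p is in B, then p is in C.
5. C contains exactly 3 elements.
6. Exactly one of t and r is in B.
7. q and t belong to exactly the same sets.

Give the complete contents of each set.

C = {p, r, s}; B = {p, q, t}

From (1): s ∉ B.
From (3): s ∈ C.
Suppose p ∉ C: no assignment then satisfies all the clues, so p ∈ C.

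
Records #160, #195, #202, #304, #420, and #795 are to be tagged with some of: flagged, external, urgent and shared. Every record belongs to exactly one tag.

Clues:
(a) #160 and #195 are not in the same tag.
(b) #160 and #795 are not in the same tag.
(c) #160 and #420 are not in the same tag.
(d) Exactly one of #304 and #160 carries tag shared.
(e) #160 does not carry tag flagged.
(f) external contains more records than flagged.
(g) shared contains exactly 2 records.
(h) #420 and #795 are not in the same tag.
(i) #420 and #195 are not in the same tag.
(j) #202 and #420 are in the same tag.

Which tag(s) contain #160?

From (e): #160 ∉ flagged.
Suppose #160 ∈ external: no assignment then satisfies all the clues, so #160 ∉ external.

#160: urgent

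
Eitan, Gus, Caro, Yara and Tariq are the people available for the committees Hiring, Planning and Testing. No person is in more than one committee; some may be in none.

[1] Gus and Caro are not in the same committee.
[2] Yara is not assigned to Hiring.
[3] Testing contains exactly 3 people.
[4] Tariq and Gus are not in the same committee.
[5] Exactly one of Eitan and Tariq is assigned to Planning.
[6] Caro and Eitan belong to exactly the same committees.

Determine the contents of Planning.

Planning = {Tariq}

From (2): Yara ∉ Hiring.
Suppose Eitan ∈ Planning: no assignment then satisfies all the clues, so Eitan ∉ Planning.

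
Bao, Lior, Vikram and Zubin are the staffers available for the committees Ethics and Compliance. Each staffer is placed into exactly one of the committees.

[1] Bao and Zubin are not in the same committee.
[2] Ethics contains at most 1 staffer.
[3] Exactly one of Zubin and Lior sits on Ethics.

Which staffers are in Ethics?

Ethics = {Zubin}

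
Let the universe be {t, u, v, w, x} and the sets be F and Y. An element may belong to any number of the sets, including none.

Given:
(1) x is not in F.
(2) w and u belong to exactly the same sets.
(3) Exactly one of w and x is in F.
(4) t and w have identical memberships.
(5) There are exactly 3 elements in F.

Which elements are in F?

From (1): x ∉ F.
(3) (exactly one): w ∈ F.
(4): t matches w: t ∈ F.
(2): u matches w: u ∈ F.
(5): F already has 3, so the rest are out.

F = {t, u, w}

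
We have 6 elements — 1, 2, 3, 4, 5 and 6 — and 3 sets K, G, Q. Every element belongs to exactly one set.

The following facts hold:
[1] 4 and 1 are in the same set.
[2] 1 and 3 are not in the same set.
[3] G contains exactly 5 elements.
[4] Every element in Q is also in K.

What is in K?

K = {3}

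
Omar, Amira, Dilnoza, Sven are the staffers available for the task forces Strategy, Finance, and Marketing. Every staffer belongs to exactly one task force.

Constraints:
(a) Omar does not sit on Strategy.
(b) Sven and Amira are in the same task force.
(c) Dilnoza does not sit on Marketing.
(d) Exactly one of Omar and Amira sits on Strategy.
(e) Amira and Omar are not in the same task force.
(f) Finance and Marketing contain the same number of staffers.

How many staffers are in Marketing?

From (a): Omar ∉ Strategy.
From (c): Dilnoza ∉ Marketing.
(d) (exactly one): Amira ∈ Strategy.
(b): Sven matches Amira: Sven ∈ Strategy.
Suppose Omar ∈ Finance: no assignment then satisfies all the clues, so Omar ∉ Finance.

1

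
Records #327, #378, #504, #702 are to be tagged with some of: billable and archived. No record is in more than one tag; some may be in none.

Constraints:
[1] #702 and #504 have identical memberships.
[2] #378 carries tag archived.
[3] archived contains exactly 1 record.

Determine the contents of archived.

archived = {#378}

From (2): #378 ∈ archived.
(3): archived already has 1, so the rest are out.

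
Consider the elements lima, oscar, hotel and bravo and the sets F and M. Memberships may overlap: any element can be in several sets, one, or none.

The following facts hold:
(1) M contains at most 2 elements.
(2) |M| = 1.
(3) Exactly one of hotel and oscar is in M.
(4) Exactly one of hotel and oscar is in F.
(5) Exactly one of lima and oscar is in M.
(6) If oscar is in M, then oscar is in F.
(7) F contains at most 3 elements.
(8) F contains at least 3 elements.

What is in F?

F = {bravo, lima, oscar}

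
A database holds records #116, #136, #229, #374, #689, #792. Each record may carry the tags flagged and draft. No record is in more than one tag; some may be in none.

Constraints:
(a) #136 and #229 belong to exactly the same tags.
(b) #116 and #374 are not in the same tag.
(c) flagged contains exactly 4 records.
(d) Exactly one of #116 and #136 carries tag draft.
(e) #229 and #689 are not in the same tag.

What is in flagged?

flagged = {#136, #229, #374, #792}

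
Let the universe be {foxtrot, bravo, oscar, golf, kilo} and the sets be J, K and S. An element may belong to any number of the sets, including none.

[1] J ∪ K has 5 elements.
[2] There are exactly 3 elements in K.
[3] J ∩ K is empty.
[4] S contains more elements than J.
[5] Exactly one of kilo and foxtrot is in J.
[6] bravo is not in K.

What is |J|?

2

From (6): bravo ∉ K.
Suppose bravo ∉ J: no assignment then satisfies all the clues, so bravo ∈ J.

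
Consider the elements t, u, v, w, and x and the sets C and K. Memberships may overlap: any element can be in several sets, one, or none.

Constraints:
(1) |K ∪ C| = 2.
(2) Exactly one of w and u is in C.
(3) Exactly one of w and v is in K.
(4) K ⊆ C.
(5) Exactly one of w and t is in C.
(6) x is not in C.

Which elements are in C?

C = {v, w}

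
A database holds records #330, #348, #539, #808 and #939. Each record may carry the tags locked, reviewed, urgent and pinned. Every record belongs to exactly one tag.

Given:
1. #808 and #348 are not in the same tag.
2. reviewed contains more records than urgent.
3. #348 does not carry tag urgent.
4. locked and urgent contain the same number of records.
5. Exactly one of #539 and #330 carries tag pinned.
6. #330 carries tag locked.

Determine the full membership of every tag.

locked = {#330}; reviewed = {#348, #939}; urgent = {#808}; pinned = {#539}

From (3): #348 ∉ urgent.
From (6): #330 ∈ locked.
(5) (exactly one): #539 ∈ pinned.
Suppose #348 ∈ locked: no assignment then satisfies all the clues, so #348 ∉ locked.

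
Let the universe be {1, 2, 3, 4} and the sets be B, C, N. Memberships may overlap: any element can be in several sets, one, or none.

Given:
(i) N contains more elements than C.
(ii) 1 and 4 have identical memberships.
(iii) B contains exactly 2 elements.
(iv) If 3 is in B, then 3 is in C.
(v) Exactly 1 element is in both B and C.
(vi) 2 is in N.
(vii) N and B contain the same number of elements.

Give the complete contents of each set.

B = {2, 3}; C = {3}; N = {2, 3}

From (vi): 2 ∈ N.
Suppose 1 ∈ B: no assignment then satisfies all the clues, so 1 ∉ B.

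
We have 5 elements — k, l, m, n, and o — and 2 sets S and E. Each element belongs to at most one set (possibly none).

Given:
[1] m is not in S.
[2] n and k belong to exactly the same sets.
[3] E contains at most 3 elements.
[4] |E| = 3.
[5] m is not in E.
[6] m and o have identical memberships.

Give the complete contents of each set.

From (1): m ∉ S.
From (5): m ∉ E.
(6): o matches m: o ∉ S.
(6): o matches m: o ∉ E.
(4): only 3 candidates remain for E, so all are in.

S = {}; E = {k, l, n}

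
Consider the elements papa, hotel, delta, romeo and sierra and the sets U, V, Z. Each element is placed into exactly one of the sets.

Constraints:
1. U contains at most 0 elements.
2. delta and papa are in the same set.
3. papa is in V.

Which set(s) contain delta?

delta: V

From (3): papa ∈ V.
(1): U already has 0, so the rest are out.
(2): delta matches papa: delta ∈ V.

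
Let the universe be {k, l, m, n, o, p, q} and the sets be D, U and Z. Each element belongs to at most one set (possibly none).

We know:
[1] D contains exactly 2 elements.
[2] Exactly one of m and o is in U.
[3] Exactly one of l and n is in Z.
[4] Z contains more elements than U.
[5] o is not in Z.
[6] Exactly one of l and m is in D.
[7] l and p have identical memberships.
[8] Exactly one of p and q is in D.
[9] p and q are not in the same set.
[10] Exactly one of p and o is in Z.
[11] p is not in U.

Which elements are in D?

From (5): o ∉ Z.
From (11): p ∉ U.
(7): l matches p: l ∉ U.
(10) (exactly one): p ∈ Z.
(7): l matches p: l ∉ D.
(7): l matches p: l ∈ Z.
(8) (exactly one): q ∈ D.
(3) (exactly one): n ∉ Z.
(6) (exactly one): m ∈ D.
(1): D already has 2, so the rest are out.
(2) (exactly one): o ∈ U.

D = {m, q}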